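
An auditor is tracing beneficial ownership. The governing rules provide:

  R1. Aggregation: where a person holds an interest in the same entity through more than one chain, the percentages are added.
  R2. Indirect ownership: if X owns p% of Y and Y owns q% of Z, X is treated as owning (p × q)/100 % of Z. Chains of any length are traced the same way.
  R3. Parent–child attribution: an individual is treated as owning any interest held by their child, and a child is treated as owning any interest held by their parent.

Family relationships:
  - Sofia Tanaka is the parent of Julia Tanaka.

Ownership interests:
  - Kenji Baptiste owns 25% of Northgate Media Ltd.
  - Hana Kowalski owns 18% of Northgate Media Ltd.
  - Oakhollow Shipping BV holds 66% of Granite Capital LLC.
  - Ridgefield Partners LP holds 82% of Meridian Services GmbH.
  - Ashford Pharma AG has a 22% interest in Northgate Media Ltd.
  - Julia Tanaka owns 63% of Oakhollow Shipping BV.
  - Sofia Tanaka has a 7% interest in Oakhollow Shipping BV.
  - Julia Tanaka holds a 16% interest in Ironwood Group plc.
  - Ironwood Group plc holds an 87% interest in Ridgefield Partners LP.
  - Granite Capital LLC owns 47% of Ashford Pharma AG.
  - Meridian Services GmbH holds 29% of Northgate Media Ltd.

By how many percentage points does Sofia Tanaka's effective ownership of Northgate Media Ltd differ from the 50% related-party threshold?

By parent–child attribution (R3), Sofia Tanaka is treated as also owning Julia Tanaka's interest in Oakhollow Shipping BV, giving 7% + 63% = 70%.
By parent–child attribution (R3), Sofia Tanaka is treated as owning Julia Tanaka's 16% interest in Ironwood Group plc.
Chain via Oakhollow Shipping BV → Granite Capital LLC → Ashford Pharma AG (R2): 70% × 66% × 47% × 22% = 4.77708% of Northgate Media Ltd.
Chain via Ironwood Group plc → Ridgefield Partners LP → Meridian Services GmbH (R2): 16% × 87% × 82% × 29% = 3.310176% of Northgate Media Ltd.
Aggregating (R1): 4.77708% + 3.310176% = 8.087256%.
8.087256% falls short of the 50% threshold by 41.912744 percentage points.

41.912744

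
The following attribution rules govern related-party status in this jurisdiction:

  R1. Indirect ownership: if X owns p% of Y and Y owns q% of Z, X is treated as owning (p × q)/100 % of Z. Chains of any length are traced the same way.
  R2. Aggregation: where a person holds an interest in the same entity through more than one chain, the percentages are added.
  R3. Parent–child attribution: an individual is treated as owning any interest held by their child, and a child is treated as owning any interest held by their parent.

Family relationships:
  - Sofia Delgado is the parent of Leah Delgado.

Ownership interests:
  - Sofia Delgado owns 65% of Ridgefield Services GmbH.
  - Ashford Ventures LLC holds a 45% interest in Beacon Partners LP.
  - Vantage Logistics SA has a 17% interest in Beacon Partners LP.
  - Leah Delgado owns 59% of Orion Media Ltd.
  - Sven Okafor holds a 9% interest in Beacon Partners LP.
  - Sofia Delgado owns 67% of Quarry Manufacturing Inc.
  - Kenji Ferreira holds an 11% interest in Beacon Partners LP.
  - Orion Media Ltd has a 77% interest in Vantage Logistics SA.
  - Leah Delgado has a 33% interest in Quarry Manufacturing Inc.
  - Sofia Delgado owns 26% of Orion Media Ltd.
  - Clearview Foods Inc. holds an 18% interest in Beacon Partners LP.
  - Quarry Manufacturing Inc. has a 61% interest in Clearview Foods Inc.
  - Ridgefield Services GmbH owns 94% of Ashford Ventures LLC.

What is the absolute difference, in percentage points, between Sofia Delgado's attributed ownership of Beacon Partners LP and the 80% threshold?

By parent–child attribution (R3), Sofia Delgado is treated as also owning Leah Delgado's interest in Quarry Manufacturing Inc, giving 67% + 33% = 100%.
By parent–child attribution (R3), Sofia Delgado is treated as also owning Leah Delgado's interest in Orion Media Ltd, giving 26% + 59% = 85%.
Chain via Quarry Manufacturing Inc. → Clearview Foods Inc. (R1): 100% × 61% × 18% = 10.98% of Beacon Partners LP.
Chain via Ridgefield Services GmbH → Ashford Ventures LLC (R1): 65% × 94% × 45% = 27.495% of Beacon Partners LP.
Chain via Orion Media Ltd → Vantage Logistics SA (R1): 85% × 77% × 17% = 11.1265% of Beacon Partners LP.
Aggregating (R2): 10.98% + 27.495% + 11.1265% = 49.6015%.
49.6015% falls short of the 80% threshold by 30.3985 percentage points.

30.3985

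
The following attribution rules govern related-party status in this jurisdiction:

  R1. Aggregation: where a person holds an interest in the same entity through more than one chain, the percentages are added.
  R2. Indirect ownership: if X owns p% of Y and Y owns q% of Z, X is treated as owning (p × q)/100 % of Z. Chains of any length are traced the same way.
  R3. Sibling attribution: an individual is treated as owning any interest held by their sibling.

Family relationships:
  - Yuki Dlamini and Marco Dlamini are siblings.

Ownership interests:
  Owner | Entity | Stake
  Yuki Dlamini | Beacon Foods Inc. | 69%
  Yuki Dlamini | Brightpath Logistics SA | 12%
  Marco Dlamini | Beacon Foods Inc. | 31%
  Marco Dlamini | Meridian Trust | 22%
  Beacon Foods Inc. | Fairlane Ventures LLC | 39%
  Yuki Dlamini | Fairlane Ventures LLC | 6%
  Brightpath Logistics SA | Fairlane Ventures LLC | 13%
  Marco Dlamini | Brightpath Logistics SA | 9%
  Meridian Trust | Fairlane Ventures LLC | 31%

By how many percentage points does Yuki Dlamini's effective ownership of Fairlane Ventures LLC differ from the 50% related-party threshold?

4.55

By sibling attribution (R3), Yuki Dlamini is treated as also owning Marco Dlamini's interest in Brightpath Logistics SA, giving 12% + 9% = 21%.
By sibling attribution (R3), Yuki Dlamini is treated as also owning Marco Dlamini's interest in Beacon Foods Inc, giving 69% + 31% = 100%.
By sibling attribution (R3), Yuki Dlamini is treated as owning Marco Dlamini's 22% interest in Meridian Trust.
Chain via Brightpath Logistics SA (R2): 21% × 13% = 2.73% of Fairlane Ventures LLC.
Chain via Beacon Foods Inc. (R2): 100% × 39% = 39% of Fairlane Ventures LLC.
Direct interest in Fairlane Ventures LLC: 6%.
Chain via Meridian Trust (R2): 22% × 31% = 6.82% of Fairlane Ventures LLC.
Aggregating (R1): 2.73% + 39% + 6% + 6.82% = 54.55%.
54.55% exceeds the 50% threshold by 4.55 percentage points.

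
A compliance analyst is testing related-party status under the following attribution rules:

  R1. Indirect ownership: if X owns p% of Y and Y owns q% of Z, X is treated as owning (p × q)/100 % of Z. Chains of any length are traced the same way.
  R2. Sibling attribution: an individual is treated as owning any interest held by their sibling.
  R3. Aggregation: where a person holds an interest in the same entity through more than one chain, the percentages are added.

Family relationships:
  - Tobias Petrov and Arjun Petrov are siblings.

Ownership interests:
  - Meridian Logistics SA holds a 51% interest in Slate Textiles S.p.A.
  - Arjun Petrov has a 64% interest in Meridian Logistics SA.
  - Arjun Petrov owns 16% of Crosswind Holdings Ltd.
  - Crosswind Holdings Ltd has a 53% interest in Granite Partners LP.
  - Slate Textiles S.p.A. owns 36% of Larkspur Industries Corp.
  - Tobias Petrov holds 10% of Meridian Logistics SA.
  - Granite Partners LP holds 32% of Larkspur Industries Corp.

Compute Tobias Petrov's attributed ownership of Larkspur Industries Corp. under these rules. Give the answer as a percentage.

16.3%

By sibling attribution (R2), Tobias Petrov is treated as also owning Arjun Petrov's interest in Meridian Logistics SA, giving 10% + 64% = 74%.
By sibling attribution (R2), Tobias Petrov is treated as owning Arjun Petrov's 16% interest in Crosswind Holdings Ltd.
Chain via Meridian Logistics SA → Slate Textiles S.p.A. (R1): 74% × 51% × 36% = 13.5864% of Larkspur Industries Corp.
Chain via Crosswind Holdings Ltd → Granite Partners LP (R1): 16% × 53% × 32% = 2.7136% of Larkspur Industries Corp.
Aggregating (R3): 13.5864% + 2.7136% = 16.3%.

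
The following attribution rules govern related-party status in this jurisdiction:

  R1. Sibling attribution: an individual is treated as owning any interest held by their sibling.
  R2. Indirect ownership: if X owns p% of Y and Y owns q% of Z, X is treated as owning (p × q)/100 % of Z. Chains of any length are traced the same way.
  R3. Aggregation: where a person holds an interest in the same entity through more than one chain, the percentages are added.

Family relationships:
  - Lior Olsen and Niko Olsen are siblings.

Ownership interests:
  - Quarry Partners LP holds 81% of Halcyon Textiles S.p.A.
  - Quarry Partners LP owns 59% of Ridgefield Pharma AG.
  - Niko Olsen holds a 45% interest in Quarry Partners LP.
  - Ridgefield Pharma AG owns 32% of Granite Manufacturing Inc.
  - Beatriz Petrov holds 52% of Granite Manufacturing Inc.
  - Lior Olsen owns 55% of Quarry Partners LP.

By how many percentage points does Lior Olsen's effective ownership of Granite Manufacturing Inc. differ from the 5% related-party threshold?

13.88

By sibling attribution (R1), Lior Olsen is treated as also owning Niko Olsen's interest in Quarry Partners LP, giving 55% + 45% = 100%.
Chain via Quarry Partners LP → Ridgefield Pharma AG (R2): 100% × 59% × 32% = 18.88% of Granite Manufacturing Inc.
18.88% exceeds the 5% threshold by 13.88 percentage points.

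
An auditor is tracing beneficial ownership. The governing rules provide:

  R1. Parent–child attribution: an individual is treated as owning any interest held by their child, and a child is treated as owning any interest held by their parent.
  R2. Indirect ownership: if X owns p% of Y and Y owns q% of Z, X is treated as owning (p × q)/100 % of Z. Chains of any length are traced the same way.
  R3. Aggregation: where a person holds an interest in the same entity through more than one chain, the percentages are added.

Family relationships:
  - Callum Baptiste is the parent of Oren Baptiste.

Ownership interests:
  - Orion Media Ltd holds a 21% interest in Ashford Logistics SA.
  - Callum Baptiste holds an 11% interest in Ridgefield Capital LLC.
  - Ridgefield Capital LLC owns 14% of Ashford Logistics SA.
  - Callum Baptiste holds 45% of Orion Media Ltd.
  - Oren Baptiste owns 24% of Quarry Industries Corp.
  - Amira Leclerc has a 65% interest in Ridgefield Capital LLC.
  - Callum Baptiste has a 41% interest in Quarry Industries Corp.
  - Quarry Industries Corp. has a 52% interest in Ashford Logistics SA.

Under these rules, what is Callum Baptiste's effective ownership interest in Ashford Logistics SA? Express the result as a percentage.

44.79%

By parent–child attribution (R1), Callum Baptiste is treated as also owning Oren Baptiste's interest in Quarry Industries Corp, giving 41% + 24% = 65%.
Chain via Ridgefield Capital LLC (R2): 11% × 14% = 1.54% of Ashford Logistics SA.
Chain via Orion Media Ltd (R2): 45% × 21% = 9.45% of Ashford Logistics SA.
Chain via Quarry Industries Corp. (R2): 65% × 52% = 33.8% of Ashford Logistics SA.
Aggregating (R3): 1.54% + 9.45% + 33.8% = 44.79%.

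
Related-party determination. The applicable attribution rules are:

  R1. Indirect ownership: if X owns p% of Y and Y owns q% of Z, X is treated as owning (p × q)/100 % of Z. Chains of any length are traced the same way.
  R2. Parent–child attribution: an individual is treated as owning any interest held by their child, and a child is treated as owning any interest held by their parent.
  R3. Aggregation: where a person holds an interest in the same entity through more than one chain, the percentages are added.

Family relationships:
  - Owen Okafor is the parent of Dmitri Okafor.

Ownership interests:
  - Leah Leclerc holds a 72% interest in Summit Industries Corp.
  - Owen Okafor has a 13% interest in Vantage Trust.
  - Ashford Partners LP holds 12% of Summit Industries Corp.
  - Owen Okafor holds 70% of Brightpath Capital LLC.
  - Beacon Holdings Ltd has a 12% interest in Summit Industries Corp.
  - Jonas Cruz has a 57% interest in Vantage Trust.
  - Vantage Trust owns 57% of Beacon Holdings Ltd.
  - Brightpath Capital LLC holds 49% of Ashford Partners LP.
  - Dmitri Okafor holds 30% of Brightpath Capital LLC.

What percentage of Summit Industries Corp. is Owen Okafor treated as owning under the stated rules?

By parent–child attribution (R2), Owen Okafor is treated as also owning Dmitri Okafor's interest in Brightpath Capital LLC, giving 70% + 30% = 100%.
Chain via Brightpath Capital LLC → Ashford Partners LP (R1): 100% × 49% × 12% = 5.88% of Summit Industries Corp.
Chain via Vantage Trust → Beacon Holdings Ltd (R1): 13% × 57% × 12% = 0.8892% of Summit Industries Corp.
Aggregating (R3): 5.88% + 0.8892% = 6.7692%.

6.7692%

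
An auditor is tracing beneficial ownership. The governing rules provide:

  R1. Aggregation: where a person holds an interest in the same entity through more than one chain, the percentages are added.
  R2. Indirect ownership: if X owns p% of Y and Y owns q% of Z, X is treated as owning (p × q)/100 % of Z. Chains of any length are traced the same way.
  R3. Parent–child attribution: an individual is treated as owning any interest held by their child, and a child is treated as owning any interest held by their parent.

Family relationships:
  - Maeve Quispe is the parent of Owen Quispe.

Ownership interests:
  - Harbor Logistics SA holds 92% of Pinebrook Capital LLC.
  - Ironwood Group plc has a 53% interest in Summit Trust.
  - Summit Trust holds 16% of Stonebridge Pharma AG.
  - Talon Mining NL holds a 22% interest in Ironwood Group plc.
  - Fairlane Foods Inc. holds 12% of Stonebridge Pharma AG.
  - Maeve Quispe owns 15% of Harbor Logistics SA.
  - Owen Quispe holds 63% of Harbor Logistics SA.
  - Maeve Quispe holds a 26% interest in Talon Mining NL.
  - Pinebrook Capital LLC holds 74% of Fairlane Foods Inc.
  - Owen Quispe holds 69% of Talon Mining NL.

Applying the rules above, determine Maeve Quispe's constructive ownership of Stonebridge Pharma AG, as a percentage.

By parent–child attribution (R3), Maeve Quispe is treated as also owning Owen Quispe's interest in Talon Mining NL, giving 26% + 69% = 95%.
By parent–child attribution (R3), Maeve Quispe is treated as also owning Owen Quispe's interest in Harbor Logistics SA, giving 15% + 63% = 78%.
Chain via Talon Mining NL → Ironwood Group plc → Summit Trust (R2): 95% × 22% × 53% × 16% = 1.77232% of Stonebridge Pharma AG.
Chain via Harbor Logistics SA → Pinebrook Capital LLC → Fairlane Foods Inc. (R2): 78% × 92% × 74% × 12% = 6.372288% of Stonebridge Pharma AG.
Aggregating (R1): 1.77232% + 6.372288% = 8.144608%.

8.144608%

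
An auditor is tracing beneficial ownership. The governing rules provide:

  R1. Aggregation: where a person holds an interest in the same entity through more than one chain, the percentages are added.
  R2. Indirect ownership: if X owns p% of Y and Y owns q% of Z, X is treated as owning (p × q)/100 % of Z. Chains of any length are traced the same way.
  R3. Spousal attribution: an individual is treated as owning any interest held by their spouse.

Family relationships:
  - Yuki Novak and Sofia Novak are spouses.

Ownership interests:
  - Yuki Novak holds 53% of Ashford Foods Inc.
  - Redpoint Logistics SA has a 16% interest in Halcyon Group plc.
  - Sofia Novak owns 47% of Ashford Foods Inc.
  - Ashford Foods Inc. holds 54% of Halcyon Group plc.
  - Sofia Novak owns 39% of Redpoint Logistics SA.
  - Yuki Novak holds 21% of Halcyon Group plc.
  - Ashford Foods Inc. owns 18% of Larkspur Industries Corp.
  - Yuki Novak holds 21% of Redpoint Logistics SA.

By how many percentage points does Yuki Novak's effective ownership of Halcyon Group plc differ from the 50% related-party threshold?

34.6

By spousal attribution (R3), Yuki Novak is treated as also owning Sofia Novak's interest in Ashford Foods Inc, giving 53% + 47% = 100%.
By spousal attribution (R3), Yuki Novak is treated as also owning Sofia Novak's interest in Redpoint Logistics SA, giving 21% + 39% = 60%.
Chain via Ashford Foods Inc. (R2): 100% × 54% = 54% of Halcyon Group plc.
Chain via Redpoint Logistics SA (R2): 60% × 16% = 9.6% of Halcyon Group plc.
Direct interest in Halcyon Group plc: 21%.
Aggregating (R1): 54% + 9.6% + 21% = 84.6%.
84.6% exceeds the 50% threshold by 34.6 percentage points.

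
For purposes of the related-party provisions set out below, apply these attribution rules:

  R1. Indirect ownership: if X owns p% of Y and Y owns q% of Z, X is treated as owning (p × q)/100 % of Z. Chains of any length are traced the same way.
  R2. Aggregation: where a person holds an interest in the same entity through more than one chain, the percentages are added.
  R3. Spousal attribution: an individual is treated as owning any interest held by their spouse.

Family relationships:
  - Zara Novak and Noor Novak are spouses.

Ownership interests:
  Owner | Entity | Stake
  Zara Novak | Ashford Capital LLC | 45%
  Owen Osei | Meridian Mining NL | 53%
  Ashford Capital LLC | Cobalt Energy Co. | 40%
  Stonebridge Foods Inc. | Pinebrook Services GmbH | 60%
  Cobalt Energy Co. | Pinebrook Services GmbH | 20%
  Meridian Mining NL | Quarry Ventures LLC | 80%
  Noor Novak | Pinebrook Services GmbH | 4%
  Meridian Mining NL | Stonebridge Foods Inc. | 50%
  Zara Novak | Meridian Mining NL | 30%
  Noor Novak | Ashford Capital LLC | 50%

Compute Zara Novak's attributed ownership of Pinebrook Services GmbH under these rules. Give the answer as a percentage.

20.6%

By spousal attribution (R3), Zara Novak is treated as also owning Noor Novak's interest in Ashford Capital LLC, giving 45% + 50% = 95%.
By spousal attribution (R3), Zara Novak is treated as owning Noor Novak's 4% interest in Pinebrook Services GmbH.
Chain via Meridian Mining NL → Stonebridge Foods Inc. (R1): 30% × 50% × 60% = 9% of Pinebrook Services GmbH.
Chain via Ashford Capital LLC → Cobalt Energy Co. (R1): 95% × 40% × 20% = 7.6% of Pinebrook Services GmbH.
Direct interest in Pinebrook Services GmbH: 4%.
Aggregating (R2): 9% + 7.6% + 4% = 20.6%.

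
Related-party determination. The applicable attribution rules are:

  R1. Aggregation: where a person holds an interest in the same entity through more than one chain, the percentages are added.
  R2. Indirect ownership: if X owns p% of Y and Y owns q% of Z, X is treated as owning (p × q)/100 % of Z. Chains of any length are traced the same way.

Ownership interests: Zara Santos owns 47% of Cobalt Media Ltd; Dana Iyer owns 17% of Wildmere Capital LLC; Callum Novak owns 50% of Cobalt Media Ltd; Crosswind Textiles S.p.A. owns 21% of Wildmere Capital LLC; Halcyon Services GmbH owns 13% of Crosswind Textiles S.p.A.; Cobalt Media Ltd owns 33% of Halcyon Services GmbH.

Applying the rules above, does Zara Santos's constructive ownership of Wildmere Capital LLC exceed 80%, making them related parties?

Chain via Cobalt Media Ltd → Halcyon Services GmbH → Crosswind Textiles S.p.A. (R2): 47% × 33% × 13% × 21% = 0.423423% of Wildmere Capital LLC.
0.423423% does not exceed the 80% threshold, so Zara is not a related party to Wildmere Capital LLC.

No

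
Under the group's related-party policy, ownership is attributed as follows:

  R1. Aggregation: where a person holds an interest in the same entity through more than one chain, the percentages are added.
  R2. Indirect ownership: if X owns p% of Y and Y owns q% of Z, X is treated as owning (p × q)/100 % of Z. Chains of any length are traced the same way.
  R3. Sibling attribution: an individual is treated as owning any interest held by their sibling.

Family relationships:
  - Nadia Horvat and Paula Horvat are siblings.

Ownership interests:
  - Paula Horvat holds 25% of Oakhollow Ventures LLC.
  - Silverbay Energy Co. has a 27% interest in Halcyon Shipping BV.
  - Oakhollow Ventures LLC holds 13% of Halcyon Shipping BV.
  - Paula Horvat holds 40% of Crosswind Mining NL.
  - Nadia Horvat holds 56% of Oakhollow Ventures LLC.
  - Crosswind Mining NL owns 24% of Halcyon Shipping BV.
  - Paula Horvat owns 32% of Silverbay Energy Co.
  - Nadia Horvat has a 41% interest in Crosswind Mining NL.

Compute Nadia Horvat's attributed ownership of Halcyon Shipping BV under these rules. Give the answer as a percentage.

38.61%

By sibling attribution (R3), Nadia Horvat is treated as also owning Paula Horvat's interest in Oakhollow Ventures LLC, giving 56% + 25% = 81%.
By sibling attribution (R3), Nadia Horvat is treated as also owning Paula Horvat's interest in Crosswind Mining NL, giving 41% + 40% = 81%.
By sibling attribution (R3), Nadia Horvat is treated as owning Paula Horvat's 32% interest in Silverbay Energy Co.
Chain via Oakhollow Ventures LLC (R2): 81% × 13% = 10.53% of Halcyon Shipping BV.
Chain via Crosswind Mining NL (R2): 81% × 24% = 19.44% of Halcyon Shipping BV.
Chain via Silverbay Energy Co. (R2): 32% × 27% = 8.64% of Halcyon Shipping BV.
Aggregating (R1): 10.53% + 19.44% + 8.64% = 38.61%.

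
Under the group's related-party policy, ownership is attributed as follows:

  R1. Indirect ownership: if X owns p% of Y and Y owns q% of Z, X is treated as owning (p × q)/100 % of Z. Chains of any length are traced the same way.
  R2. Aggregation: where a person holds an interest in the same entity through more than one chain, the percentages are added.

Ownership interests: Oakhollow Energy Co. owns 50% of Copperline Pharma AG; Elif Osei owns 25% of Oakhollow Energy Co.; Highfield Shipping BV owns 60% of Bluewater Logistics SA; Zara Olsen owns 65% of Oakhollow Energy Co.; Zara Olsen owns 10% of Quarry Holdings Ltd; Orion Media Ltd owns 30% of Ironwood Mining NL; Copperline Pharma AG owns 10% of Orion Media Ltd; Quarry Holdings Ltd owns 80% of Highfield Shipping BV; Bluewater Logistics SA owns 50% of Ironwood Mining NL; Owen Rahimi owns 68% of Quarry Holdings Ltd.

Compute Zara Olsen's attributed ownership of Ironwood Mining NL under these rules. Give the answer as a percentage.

Chain via Quarry Holdings Ltd → Highfield Shipping BV → Bluewater Logistics SA (R1): 10% × 80% × 60% × 50% = 2.4% of Ironwood Mining NL.
Chain via Oakhollow Energy Co. → Copperline Pharma AG → Orion Media Ltd (R1): 65% × 50% × 10% × 30% = 0.975% of Ironwood Mining NL.
Aggregating (R2): 2.4% + 0.975% = 3.375%.

3.375%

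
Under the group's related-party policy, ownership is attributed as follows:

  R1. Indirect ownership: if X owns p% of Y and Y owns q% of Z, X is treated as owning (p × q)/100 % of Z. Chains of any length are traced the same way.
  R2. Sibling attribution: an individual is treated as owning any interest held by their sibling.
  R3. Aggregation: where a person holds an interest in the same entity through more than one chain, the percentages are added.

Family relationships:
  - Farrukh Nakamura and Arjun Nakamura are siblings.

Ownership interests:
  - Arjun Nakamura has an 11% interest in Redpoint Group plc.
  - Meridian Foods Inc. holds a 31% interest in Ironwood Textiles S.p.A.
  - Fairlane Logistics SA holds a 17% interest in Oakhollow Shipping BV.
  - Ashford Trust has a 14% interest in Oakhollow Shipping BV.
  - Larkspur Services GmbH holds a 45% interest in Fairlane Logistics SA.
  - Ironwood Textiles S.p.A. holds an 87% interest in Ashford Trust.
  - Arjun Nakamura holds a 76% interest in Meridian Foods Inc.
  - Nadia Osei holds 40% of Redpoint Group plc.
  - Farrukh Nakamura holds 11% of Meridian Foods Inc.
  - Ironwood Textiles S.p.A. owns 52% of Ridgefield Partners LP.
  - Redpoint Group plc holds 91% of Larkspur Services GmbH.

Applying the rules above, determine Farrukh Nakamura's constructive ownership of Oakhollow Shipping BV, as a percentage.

4.050711%

By sibling attribution (R2), Farrukh Nakamura is treated as also owning Arjun Nakamura's interest in Meridian Foods Inc, giving 11% + 76% = 87%.
By sibling attribution (R2), Farrukh Nakamura is treated as owning Arjun Nakamura's 11% interest in Redpoint Group plc.
Chain via Meridian Foods Inc. → Ironwood Textiles S.p.A. → Ashford Trust (R1): 87% × 31% × 87% × 14% = 3.284946% of Oakhollow Shipping BV.
Chain via Redpoint Group plc → Larkspur Services GmbH → Fairlane Logistics SA (R1): 11% × 91% × 45% × 17% = 0.765765% of Oakhollow Shipping BV.
Aggregating (R3): 3.284946% + 0.765765% = 4.050711%.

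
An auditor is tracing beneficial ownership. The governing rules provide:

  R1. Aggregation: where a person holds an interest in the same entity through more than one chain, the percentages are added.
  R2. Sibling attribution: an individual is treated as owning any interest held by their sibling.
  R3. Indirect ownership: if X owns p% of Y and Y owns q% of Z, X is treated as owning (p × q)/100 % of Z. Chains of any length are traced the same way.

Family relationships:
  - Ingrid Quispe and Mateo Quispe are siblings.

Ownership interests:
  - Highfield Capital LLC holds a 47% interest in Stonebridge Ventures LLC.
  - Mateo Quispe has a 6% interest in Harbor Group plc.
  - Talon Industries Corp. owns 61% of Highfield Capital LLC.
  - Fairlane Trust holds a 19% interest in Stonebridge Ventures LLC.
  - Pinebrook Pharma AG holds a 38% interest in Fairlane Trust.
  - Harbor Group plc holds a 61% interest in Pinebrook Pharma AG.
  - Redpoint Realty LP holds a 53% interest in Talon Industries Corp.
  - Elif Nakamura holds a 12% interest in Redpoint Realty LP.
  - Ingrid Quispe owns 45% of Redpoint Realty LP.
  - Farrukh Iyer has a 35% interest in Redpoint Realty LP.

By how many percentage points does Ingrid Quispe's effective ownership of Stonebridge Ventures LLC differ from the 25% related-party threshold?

17.897953

By sibling attribution (R2), Ingrid Quispe is treated as owning Mateo Quispe's 6% interest in Harbor Group plc.
Chain via Redpoint Realty LP → Talon Industries Corp. → Highfield Capital LLC (R3): 45% × 53% × 61% × 47% = 6.837795% of Stonebridge Ventures LLC.
Chain via Harbor Group plc → Pinebrook Pharma AG → Fairlane Trust (R3): 6% × 61% × 38% × 19% = 0.264252% of Stonebridge Ventures LLC.
Aggregating (R1): 6.837795% + 0.264252% = 7.102047%.
7.102047% falls short of the 25% threshold by 17.897953 percentage points.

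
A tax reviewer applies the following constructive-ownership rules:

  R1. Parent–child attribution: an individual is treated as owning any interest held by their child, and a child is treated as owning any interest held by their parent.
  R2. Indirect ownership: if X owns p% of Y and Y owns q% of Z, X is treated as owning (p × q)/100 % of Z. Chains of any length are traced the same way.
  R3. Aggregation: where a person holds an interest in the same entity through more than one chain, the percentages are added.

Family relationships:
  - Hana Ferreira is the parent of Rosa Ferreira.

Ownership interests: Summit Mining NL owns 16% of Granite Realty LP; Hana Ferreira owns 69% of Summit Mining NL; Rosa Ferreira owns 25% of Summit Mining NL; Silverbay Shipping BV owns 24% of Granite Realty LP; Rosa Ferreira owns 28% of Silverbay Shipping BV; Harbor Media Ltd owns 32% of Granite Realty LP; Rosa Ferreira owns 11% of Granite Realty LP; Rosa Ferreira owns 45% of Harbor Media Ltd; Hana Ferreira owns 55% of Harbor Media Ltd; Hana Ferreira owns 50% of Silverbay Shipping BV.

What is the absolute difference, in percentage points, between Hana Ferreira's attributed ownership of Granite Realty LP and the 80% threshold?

3.24

By parent–child attribution (R1), Hana Ferreira is treated as also owning Rosa Ferreira's interest in Harbor Media Ltd, giving 55% + 45% = 100%.
By parent–child attribution (R1), Hana Ferreira is treated as also owning Rosa Ferreira's interest in Summit Mining NL, giving 69% + 25% = 94%.
By parent–child attribution (R1), Hana Ferreira is treated as also owning Rosa Ferreira's interest in Silverbay Shipping BV, giving 50% + 28% = 78%.
By parent–child attribution (R1), Hana Ferreira is treated as owning Rosa Ferreira's 11% interest in Granite Realty LP.
Chain via Harbor Media Ltd (R2): 100% × 32% = 32% of Granite Realty LP.
Chain via Summit Mining NL (R2): 94% × 16% = 15.04% of Granite Realty LP.
Chain via Silverbay Shipping BV (R2): 78% × 24% = 18.72% of Granite Realty LP.
Direct interest in Granite Realty LP: 11%.
Aggregating (R3): 32% + 15.04% + 18.72% + 11% = 76.76%.
76.76% falls short of the 80% threshold by 3.24 percentage points.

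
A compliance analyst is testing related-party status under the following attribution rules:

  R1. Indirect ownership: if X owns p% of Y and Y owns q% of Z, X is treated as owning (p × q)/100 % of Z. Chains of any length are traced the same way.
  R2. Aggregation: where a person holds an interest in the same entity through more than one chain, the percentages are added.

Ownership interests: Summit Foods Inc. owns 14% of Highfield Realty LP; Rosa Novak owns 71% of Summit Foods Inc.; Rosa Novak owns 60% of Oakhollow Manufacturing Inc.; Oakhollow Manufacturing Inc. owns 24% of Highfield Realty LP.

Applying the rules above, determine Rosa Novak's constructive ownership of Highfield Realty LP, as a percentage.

Chain via Oakhollow Manufacturing Inc. (R1): 60% × 24% = 14.4% of Highfield Realty LP.
Chain via Summit Foods Inc. (R1): 71% × 14% = 9.94% of Highfield Realty LP.
Aggregating (R2): 14.4% + 9.94% = 24.34%.

24.34%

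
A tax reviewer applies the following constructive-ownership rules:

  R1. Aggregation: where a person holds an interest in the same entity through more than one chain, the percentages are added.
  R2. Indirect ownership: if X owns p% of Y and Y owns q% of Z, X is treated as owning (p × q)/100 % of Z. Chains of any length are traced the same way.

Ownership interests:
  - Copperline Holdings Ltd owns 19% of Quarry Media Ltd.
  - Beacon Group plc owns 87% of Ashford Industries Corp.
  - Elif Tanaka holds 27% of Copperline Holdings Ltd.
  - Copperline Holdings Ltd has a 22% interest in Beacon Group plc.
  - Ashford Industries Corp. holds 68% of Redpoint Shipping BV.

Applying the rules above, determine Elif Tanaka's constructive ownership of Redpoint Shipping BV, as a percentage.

Chain via Copperline Holdings Ltd → Beacon Group plc → Ashford Industries Corp. (R2): 27% × 22% × 87% × 68% = 3.514104% of Redpoint Shipping BV.

3.514104%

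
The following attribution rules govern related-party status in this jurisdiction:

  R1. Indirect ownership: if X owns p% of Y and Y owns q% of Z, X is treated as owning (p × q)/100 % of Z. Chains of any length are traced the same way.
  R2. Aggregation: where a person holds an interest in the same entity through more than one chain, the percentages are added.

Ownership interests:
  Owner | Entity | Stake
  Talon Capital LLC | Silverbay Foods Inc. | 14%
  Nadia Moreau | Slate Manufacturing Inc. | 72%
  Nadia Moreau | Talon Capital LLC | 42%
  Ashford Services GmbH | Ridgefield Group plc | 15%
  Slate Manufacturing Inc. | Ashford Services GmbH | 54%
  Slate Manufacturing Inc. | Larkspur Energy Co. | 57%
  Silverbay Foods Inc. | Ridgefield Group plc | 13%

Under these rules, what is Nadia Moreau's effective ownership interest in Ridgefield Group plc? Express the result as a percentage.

6.5964%

Chain via Talon Capital LLC → Silverbay Foods Inc. (R1): 42% × 14% × 13% = 0.7644% of Ridgefield Group plc.
Chain via Slate Manufacturing Inc. → Ashford Services GmbH (R1): 72% × 54% × 15% = 5.832% of Ridgefield Group plc.
Aggregating (R2): 0.7644% + 5.832% = 6.5964%.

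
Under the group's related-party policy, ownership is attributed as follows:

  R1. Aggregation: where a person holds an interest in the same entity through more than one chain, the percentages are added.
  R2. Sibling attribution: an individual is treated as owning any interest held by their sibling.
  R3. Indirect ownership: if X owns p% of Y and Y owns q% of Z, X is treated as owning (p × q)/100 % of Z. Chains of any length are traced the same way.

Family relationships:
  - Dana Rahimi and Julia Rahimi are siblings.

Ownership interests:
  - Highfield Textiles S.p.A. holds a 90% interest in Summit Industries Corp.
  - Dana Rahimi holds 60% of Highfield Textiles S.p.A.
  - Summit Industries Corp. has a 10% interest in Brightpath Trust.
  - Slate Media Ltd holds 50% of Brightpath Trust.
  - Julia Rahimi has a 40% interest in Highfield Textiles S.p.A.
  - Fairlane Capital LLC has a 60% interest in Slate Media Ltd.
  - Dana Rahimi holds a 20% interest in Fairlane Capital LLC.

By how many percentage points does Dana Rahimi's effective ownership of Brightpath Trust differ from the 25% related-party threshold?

10

By sibling attribution (R2), Dana Rahimi is treated as also owning Julia Rahimi's interest in Highfield Textiles S.p.A, giving 60% + 40% = 100%.
Chain via Fairlane Capital LLC → Slate Media Ltd (R3): 20% × 60% × 50% = 6% of Brightpath Trust.
Chain via Highfield Textiles S.p.A. → Summit Industries Corp. (R3): 100% × 90% × 10% = 9% of Brightpath Trust.
Aggregating (R1): 6% + 9% = 15%.
15% falls short of the 25% threshold by 10 percentage points.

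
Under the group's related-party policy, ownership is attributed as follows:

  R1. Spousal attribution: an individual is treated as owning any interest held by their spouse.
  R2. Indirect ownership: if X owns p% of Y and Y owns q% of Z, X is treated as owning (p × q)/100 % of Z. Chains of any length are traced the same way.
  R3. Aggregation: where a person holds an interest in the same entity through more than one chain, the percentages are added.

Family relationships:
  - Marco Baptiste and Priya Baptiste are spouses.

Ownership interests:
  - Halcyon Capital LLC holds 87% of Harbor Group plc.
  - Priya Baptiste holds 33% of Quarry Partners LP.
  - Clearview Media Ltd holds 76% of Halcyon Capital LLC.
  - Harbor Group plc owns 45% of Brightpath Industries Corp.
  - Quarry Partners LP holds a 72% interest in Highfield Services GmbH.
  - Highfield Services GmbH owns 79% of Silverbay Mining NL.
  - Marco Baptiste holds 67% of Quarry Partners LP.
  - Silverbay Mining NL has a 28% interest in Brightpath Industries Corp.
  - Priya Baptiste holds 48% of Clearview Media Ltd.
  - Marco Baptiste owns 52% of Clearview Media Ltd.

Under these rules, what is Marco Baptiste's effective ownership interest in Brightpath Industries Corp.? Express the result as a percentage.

45.6804%

By spousal attribution (R1), Marco Baptiste is treated as also owning Priya Baptiste's interest in Clearview Media Ltd, giving 52% + 48% = 100%.
By spousal attribution (R1), Marco Baptiste is treated as also owning Priya Baptiste's interest in Quarry Partners LP, giving 67% + 33% = 100%.
Chain via Clearview Media Ltd → Halcyon Capital LLC → Harbor Group plc (R2): 100% × 76% × 87% × 45% = 29.754% of Brightpath Industries Corp.
Chain via Quarry Partners LP → Highfield Services GmbH → Silverbay Mining NL (R2): 100% × 72% × 79% × 28% = 15.9264% of Brightpath Industries Corp.
Aggregating (R3): 29.754% + 15.9264% = 45.6804%.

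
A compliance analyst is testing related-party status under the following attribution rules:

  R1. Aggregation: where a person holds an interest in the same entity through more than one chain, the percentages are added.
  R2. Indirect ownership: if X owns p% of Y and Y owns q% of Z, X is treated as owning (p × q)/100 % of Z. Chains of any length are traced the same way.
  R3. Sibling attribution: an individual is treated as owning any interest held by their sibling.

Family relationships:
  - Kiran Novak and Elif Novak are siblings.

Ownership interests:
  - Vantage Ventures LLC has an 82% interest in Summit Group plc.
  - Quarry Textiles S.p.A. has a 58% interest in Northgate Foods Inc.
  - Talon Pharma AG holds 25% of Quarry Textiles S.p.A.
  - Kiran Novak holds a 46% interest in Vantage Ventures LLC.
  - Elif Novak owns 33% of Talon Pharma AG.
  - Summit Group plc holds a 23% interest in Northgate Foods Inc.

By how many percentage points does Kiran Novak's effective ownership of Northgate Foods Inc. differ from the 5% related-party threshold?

8.4606

By sibling attribution (R3), Kiran Novak is treated as owning Elif Novak's 33% interest in Talon Pharma AG.
Chain via Vantage Ventures LLC → Summit Group plc (R2): 46% × 82% × 23% = 8.6756% of Northgate Foods Inc.
Chain via Talon Pharma AG → Quarry Textiles S.p.A. (R2): 33% × 25% × 58% = 4.785% of Northgate Foods Inc.
Aggregating (R1): 8.6756% + 4.785% = 13.4606%.
13.4606% exceeds the 5% threshold by 8.4606 percentage points.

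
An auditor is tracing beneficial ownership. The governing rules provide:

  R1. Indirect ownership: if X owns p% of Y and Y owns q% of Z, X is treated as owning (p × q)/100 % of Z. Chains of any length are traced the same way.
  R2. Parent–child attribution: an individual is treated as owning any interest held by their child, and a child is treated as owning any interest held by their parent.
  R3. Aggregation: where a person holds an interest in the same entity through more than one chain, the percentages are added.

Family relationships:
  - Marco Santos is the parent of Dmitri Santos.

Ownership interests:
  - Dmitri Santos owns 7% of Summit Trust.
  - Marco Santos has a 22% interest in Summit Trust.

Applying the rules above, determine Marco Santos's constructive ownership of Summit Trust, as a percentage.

By parent–child attribution (R2), Marco Santos is treated as also owning Dmitri Santos's interest in Summit Trust, giving 22% + 7% = 29%.
Direct interest in Summit Trust: 29%.

29%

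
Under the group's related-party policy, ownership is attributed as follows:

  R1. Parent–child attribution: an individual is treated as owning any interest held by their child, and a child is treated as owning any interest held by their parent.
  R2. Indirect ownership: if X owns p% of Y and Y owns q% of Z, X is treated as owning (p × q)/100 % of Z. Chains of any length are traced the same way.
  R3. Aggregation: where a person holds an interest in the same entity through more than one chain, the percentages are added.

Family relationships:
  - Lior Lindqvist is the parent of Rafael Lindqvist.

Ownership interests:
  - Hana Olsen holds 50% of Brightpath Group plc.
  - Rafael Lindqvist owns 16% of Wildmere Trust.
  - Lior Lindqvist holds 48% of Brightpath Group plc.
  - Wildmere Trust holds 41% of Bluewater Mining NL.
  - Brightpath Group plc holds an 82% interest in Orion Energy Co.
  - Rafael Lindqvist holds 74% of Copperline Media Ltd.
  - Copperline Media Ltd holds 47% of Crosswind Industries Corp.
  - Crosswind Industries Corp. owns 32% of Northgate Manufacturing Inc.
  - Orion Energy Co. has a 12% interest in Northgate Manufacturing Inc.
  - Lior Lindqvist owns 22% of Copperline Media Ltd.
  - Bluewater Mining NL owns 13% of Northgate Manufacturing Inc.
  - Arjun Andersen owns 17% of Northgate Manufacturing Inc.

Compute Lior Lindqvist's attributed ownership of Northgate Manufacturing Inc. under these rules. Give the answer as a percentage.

20.0144%

By parent–child attribution (R1), Lior Lindqvist is treated as also owning Rafael Lindqvist's interest in Copperline Media Ltd, giving 22% + 74% = 96%.
By parent–child attribution (R1), Lior Lindqvist is treated as owning Rafael Lindqvist's 16% interest in Wildmere Trust.
Chain via Brightpath Group plc → Orion Energy Co. (R2): 48% × 82% × 12% = 4.7232% of Northgate Manufacturing Inc.
Chain via Copperline Media Ltd → Crosswind Industries Corp. (R2): 96% × 47% × 32% = 14.4384% of Northgate Manufacturing Inc.
Chain via Wildmere Trust → Bluewater Mining NL (R2): 16% × 41% × 13% = 0.8528% of Northgate Manufacturing Inc.
Aggregating (R3): 4.7232% + 14.4384% + 0.8528% = 20.0144%.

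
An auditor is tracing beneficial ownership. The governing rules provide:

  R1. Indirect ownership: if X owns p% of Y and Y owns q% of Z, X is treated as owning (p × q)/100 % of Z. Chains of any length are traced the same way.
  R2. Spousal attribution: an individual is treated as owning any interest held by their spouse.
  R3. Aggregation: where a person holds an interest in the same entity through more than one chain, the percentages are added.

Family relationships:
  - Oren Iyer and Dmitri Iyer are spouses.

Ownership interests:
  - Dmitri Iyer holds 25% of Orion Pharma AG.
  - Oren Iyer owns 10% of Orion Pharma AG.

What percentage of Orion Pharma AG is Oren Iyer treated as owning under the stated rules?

By spousal attribution (R2), Oren Iyer is treated as also owning Dmitri Iyer's interest in Orion Pharma AG, giving 10% + 25% = 35%.
Direct interest in Orion Pharma AG: 35%.

35%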